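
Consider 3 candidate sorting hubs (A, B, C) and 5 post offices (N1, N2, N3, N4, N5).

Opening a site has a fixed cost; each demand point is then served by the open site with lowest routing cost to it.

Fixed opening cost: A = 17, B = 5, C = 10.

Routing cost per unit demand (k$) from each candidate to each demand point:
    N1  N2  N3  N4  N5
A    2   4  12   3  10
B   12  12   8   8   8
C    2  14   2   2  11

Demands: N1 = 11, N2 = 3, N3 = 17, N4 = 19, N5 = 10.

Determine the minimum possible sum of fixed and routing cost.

Open {A, B, C}: assign each demand point to its cheapest open site.
  N1→A 11×2=22, N2→A 3×4=12, N3→C 17×2=34, N4→C 19×2=38, N5→B 10×8=80
  routing cost 186, fixed 32 → total 218.
Compare {B, C}: routing cost 210 + fixed 15 = 225.
Compare {A, C}: routing cost 206 + fixed 27 = 233.
Compare {C}: routing cost 246 + fixed 10 = 256.
All other subsets cost ≥ 225. Minimum total cost: 218.

218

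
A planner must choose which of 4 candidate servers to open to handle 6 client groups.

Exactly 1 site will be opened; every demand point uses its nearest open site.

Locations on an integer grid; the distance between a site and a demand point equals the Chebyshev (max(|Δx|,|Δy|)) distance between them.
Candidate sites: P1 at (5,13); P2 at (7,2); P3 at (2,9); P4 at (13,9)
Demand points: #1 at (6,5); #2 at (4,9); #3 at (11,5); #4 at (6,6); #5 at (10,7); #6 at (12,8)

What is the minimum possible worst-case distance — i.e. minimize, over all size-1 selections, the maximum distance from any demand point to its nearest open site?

Open {P2}.
  Farthest demand point is #2 at distance 7 (to P2); all others are ≤ 7.
With {P1} the worst case is 8.
With {P4} the worst case is 9.
No size-1 selection achieves below 7.

7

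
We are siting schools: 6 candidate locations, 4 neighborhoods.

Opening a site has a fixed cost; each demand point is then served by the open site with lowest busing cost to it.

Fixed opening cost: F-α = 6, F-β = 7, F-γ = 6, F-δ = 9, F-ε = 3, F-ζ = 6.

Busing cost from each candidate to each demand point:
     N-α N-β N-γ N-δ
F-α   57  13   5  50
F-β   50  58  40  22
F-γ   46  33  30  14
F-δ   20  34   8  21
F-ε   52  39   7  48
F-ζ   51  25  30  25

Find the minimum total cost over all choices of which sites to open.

73

Open {F-α, F-γ, F-δ}: assign each demand point to its cheapest open site.
  N-α→F-δ 20, N-β→F-α 13, N-γ→F-α 5, N-δ→F-γ 14
  busing cost 52, fixed 21 → total 73.
Compare {F-α, F-δ}: busing cost 59 + fixed 15 = 74.
Compare {F-α, F-γ, F-δ, F-ε}: busing cost 52 + fixed 24 = 76.
Compare {F-α, F-δ, F-ε}: busing cost 59 + fixed 18 = 77.
All other subsets cost ≥ 74. Minimum total cost: 73.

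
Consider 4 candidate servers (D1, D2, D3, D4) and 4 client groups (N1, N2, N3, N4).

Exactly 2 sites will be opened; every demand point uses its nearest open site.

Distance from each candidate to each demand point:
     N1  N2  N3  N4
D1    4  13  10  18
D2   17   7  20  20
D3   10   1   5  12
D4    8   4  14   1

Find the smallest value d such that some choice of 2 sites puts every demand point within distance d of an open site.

8

Open {D3, D4}.
  Farthest demand point is N1 at distance 8 (to D4); all others are ≤ 8.
With {D1, D4} the worst case is 10.
With {D1, D3} the worst case is 12.
No size-2 selection achieves below 8.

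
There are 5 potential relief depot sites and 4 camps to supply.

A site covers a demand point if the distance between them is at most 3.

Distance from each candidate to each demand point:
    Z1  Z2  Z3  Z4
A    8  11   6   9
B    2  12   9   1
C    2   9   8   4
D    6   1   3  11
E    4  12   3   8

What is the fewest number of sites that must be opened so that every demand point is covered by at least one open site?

Coverage sets (demand points within 3 of each site):
  A: {}
  B: {Z1, Z4}
  C: {Z1}
  D: {Z2, Z3}
  E: {Z3}
No single site covers all 4 demand points.
But {B, D} covers everything, so the minimum is 2.

2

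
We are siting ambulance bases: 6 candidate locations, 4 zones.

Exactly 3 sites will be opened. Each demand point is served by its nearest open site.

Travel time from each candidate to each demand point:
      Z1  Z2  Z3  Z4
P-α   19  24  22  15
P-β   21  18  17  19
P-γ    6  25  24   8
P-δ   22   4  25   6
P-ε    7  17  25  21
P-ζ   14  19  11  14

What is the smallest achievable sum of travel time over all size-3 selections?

27

Open {P-γ, P-δ, P-ζ}.
  Z1→P-γ 6, Z2→P-δ 4, Z3→P-ζ 11, Z4→P-δ 6  ⇒ total 27.
Compare {P-δ, P-ε, P-ζ}: total 28.
Compare {P-β, P-γ, P-δ}: total 33.
No size-3 selection does better; minimum is 27.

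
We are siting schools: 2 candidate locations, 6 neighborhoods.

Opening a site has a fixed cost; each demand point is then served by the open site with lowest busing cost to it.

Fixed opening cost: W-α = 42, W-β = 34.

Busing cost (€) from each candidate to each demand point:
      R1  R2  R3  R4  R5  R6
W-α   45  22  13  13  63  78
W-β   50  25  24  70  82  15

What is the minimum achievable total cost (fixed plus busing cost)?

247

Open {W-α, W-β}: assign each demand point to its cheapest open site.
  R1→W-α 45, R2→W-α 22, R3→W-α 13, R4→W-α 13, R5→W-α 63, R6→W-β 15
  busing cost 171, fixed 76 → total 247.
Compare {W-α}: busing cost 234 + fixed 42 = 276.
Compare {W-β}: busing cost 266 + fixed 34 = 300.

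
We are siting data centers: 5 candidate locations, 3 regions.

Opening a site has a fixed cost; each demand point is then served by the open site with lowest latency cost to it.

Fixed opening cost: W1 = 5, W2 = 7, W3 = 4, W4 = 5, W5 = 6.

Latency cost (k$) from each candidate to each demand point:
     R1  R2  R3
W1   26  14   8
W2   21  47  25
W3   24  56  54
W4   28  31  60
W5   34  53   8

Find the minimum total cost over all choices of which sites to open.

Open {W1}: assign each demand point to its cheapest open site.
  R1→W1 26, R2→W1 14, R3→W1 8
  latency cost 48, fixed 5 → total 53.
Compare {W1, W2}: latency cost 43 + fixed 12 = 55.
Compare {W1, W3}: latency cost 46 + fixed 9 = 55.
Compare {W1, W4}: latency cost 48 + fixed 10 = 58.
All other subsets cost ≥ 55. Minimum total cost: 53.

53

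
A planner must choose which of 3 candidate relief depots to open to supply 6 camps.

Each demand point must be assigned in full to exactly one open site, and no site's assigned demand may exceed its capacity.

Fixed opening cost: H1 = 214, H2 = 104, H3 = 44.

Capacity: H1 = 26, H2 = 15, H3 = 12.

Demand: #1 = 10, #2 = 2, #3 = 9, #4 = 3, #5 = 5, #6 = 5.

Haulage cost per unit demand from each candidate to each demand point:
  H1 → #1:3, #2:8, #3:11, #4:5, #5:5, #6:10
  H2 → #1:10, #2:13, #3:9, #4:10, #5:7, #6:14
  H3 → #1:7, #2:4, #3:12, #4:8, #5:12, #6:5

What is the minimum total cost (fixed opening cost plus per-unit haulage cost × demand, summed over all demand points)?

Open {H1, H3}; cheapest assignment that respects the capacities:
  H1 (cap 26, load 24): #1, #3, #5 — cost 10×3 + 9×11 + 5×5 = 154
  H3 (cap 12, load 10): #2, #4, #6 — cost 2×4 + 3×8 + 5×5 = 57
  Shipping 211, fixed 258 → total 469.
  Any other capacity-feasible assignment to {H1, H3} ships for at least 211.
Compare {H1, H2}: its best feasible assignment gives total 535.
Compare {H1, H2, H3}: its best feasible assignment gives total 546.
Every other set of open sites that can feasibly serve all demand totals ≥ 535 even under its best assignment. Minimum: 469.

469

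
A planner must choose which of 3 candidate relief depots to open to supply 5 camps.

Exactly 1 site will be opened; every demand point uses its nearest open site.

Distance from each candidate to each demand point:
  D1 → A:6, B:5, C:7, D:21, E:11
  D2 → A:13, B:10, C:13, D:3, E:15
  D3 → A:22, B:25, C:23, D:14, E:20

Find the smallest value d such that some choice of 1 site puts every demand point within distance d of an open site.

15

Open {D2}.
  Farthest demand point is E at distance 15 (to D2); all others are ≤ 15.
With {D1} the worst case is 21.
With {D3} the worst case is 25.
No size-1 selection achieves below 15.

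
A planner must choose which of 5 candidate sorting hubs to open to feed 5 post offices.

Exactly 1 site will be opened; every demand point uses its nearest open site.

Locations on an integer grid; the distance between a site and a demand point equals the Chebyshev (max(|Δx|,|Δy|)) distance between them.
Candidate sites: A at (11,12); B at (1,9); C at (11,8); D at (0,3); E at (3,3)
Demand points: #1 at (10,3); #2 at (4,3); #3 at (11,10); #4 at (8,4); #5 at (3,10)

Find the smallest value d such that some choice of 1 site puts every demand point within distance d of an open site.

8

Open {C}.
  Farthest demand point is #5 at distance 8 (to C); all others are ≤ 8.
With {E} the worst case is 8.
With {A} the worst case is 9.
No size-1 selection achieves below 8.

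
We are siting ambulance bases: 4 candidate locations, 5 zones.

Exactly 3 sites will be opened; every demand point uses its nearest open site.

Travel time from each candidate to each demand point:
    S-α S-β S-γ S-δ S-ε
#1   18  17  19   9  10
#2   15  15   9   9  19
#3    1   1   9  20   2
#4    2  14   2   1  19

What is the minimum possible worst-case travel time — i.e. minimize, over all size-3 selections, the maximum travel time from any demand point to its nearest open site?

Open {#1, #3, #4}.
  Farthest demand point is S-γ at travel time 2 (to #4); all others are ≤ 2.
With {#2, #3, #4} the worst case is 2.
With {#1, #2, #3} the worst case is 9.
No size-3 selection achieves below 2.

2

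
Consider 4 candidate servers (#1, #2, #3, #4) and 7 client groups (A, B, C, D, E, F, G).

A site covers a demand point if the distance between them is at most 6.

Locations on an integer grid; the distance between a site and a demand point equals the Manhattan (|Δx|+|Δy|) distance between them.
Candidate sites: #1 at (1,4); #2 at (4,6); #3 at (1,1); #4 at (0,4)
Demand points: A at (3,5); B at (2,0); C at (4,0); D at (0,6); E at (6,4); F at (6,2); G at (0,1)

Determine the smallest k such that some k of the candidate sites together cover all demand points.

2

Coverage sets (demand points within 6 of each site):
  #1: {A, B, D, E, G}
  #2: {A, C, D, E, F}
  #3: {A, B, C, D, F, G}
  #4: {A, B, D, E, G}
No single site covers all 7 demand points.
But {#1, #2} covers everything, so the minimum is 2.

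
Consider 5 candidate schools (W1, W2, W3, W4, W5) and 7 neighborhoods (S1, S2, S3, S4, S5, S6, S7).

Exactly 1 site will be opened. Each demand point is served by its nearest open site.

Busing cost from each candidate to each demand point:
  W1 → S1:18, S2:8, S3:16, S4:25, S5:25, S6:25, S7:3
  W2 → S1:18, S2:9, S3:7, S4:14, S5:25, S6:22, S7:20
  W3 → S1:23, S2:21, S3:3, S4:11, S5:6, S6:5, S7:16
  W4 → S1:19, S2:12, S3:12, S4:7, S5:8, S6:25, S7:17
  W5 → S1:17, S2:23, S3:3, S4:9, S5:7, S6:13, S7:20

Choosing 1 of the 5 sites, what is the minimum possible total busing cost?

85

Open {W3}.
  S1→W3 23, S2→W3 21, S3→W3 3, S4→W3 11, S5→W3 6, S6→W3 5, S7→W3 16  ⇒ total 85.
Compare {W5}: total 92.
Compare {W4}: total 100.
No size-1 selection does better; minimum is 85.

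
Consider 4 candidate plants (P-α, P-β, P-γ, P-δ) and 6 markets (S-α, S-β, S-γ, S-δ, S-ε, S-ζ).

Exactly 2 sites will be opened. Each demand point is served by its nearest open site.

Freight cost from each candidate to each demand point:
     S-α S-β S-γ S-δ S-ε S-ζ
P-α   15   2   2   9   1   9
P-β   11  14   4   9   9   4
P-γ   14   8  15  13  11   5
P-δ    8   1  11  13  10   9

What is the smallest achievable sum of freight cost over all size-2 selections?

29

Open {P-α, P-β}.
  S-α→P-β 11, S-β→P-α 2, S-γ→P-α 2, S-δ→P-α 9, S-ε→P-α 1, S-ζ→P-β 4  ⇒ total 29.
Compare {P-α, P-δ}: total 30.
Compare {P-α, P-γ}: total 33.
No size-2 selection does better; minimum is 29.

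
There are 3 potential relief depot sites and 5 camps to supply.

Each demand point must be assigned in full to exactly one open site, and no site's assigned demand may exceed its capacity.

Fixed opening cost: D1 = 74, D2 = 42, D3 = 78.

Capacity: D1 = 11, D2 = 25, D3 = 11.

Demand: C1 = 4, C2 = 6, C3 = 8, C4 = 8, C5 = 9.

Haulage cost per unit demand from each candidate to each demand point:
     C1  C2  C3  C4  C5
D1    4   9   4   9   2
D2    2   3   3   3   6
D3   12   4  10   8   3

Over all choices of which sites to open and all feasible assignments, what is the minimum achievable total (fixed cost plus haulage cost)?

Open {D1, D2}; cheapest assignment that respects the capacities:
  D1 (cap 11, load 10): C1, C2 — cost 4×4 + 6×9 = 70
  D2 (cap 25, load 25): C3, C4, C5 — cost 8×3 + 8×3 + 9×6 = 102
  Shipping 172, fixed 116 → total 288.
  Any other capacity-feasible assignment to {D1, D2} ships for at least 172.
Compare {D1, D2, D3}: its best feasible assignment gives total 292.
Compare {D2, D3}: its best feasible assignment gives total 294.
Every other set of open sites that can feasibly serve all demand totals ≥ 292 even under its best assignment. Minimum: 288.

288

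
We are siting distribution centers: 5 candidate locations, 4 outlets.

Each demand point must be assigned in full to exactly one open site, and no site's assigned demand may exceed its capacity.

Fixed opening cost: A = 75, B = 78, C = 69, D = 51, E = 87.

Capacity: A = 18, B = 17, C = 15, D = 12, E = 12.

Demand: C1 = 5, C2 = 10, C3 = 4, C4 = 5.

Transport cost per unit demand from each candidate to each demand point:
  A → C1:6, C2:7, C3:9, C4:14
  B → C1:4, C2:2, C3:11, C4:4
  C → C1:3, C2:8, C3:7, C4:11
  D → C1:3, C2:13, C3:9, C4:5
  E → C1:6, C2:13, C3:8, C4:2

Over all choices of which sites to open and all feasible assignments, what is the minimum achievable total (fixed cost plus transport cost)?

220

Open {B, D}; cheapest assignment that respects the capacities:
  B (cap 17, load 15): C2, C4 — cost 10×2 + 5×4 = 40
  D (cap 12, load 9): C1, C3 — cost 5×3 + 4×9 = 51
  Shipping 91, fixed 129 → total 220.
  Any other capacity-feasible assignment to {B, D} ships for at least 91.
Compare {B, C}: its best feasible assignment gives total 230.
Compare {B, E}: its best feasible assignment gives total 247.
Every other set of open sites that can feasibly serve all demand totals ≥ 230 even under its best assignment. Minimum: 220.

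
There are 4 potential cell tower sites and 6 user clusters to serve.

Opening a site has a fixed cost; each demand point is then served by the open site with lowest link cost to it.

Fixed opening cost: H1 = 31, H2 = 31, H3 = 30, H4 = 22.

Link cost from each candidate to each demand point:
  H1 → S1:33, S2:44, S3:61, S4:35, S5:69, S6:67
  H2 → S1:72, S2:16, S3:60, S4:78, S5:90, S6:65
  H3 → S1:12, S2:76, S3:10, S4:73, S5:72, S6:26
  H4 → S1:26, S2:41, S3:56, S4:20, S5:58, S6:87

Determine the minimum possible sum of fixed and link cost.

Open {H3, H4}: assign each demand point to its cheapest open site.
  S1→H3 12, S2→H4 41, S3→H3 10, S4→H4 20, S5→H4 58, S6→H3 26
  link cost 167, fixed 52 → total 219.
Compare {H2, H3, H4}: link cost 142 + fixed 83 = 225.
Compare {H1, H3, H4}: link cost 167 + fixed 83 = 250.
Compare {H1, H2, H3, H4}: link cost 142 + fixed 114 = 256.
All other subsets cost ≥ 225. Minimum total cost: 219.

219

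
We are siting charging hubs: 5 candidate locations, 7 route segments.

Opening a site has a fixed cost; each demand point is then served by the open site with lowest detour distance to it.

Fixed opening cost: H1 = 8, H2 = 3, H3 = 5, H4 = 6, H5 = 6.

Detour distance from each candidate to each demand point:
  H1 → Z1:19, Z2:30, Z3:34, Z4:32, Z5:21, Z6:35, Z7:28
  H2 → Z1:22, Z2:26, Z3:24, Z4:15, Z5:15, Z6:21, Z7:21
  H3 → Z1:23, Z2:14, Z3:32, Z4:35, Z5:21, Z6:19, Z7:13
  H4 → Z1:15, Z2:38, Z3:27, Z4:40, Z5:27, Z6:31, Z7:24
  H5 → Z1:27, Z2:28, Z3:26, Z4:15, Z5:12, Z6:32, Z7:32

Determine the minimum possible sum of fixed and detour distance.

Open {H2, H3, H4}: assign each demand point to its cheapest open site.
  Z1→H4 15, Z2→H3 14, Z3→H2 24, Z4→H2 15, Z5→H2 15, Z6→H3 19, Z7→H3 13
  detour distance 115, fixed 14 → total 129.
Compare {H2, H3}: detour distance 122 + fixed 8 = 130.
Compare {H3, H4, H5}: detour distance 114 + fixed 17 = 131.
Compare {H2, H3, H4, H5}: detour distance 112 + fixed 20 = 132.
All other subsets cost ≥ 130. Minimum total cost: 129.

129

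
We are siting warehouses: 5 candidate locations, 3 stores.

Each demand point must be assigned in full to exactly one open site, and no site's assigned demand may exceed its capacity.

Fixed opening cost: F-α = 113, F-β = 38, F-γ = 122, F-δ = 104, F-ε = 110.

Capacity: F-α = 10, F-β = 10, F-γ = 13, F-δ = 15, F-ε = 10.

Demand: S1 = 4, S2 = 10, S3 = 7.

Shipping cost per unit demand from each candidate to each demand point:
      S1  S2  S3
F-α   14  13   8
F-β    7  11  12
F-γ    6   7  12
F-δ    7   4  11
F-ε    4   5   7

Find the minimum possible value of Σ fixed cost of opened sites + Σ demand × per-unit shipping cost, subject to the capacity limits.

Open {F-β, F-δ}; cheapest assignment that respects the capacities:
  F-β (cap 10, load 7): S3 — cost 7×12 = 84
  F-δ (cap 15, load 14): S1, S2 — cost 4×7 + 10×4 = 68
  Shipping 152, fixed 142 → total 294.
  Any other capacity-feasible assignment to {F-β, F-δ} ships for at least 152.
Compare {F-δ, F-ε}: its best feasible assignment gives total 331.
Compare {F-α, F-δ}: its best feasible assignment gives total 341.
Every other set of open sites that can feasibly serve all demand totals ≥ 331 even under its best assignment. Minimum: 294.

294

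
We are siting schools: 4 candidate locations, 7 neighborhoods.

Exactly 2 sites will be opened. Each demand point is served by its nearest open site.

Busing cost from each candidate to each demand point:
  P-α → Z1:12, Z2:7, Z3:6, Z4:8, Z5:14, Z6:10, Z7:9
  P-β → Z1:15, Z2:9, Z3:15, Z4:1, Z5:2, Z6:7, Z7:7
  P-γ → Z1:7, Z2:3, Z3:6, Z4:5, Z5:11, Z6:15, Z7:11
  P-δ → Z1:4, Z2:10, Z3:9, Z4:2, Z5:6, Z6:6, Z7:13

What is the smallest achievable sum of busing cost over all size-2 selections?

Open {P-β, P-γ}.
  Z1→P-γ 7, Z2→P-γ 3, Z3→P-γ 6, Z4→P-β 1, Z5→P-β 2, Z6→P-β 7, Z7→P-β 7  ⇒ total 33.
Compare {P-β, P-δ}: total 38.
Compare {P-γ, P-δ}: total 38.
No size-2 selection does better; minimum is 33.

33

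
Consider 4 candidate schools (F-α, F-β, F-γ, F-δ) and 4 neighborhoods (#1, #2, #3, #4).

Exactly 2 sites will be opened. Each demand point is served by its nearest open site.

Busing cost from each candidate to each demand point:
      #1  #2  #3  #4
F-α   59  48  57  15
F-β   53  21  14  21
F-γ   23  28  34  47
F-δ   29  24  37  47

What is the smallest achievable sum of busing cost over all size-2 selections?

79

Open {F-β, F-γ}.
  #1→F-γ 23, #2→F-β 21, #3→F-β 14, #4→F-β 21  ⇒ total 79.
Compare {F-β, F-δ}: total 85.
Compare {F-α, F-γ}: total 100.
No size-2 selection does better; minimum is 79.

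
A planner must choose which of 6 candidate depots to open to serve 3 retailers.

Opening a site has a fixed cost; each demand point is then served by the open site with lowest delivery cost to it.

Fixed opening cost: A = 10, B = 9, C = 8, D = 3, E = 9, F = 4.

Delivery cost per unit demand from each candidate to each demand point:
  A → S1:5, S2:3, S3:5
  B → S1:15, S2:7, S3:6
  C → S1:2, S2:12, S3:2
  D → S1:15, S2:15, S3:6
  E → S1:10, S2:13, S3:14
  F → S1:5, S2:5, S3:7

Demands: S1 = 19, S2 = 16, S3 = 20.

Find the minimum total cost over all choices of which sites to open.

Open {A, C}: assign each demand point to its cheapest open site.
  S1→C 19×2=38, S2→A 16×3=48, S3→C 20×2=40
  delivery cost 126, fixed 18 → total 144.
Compare {A, C, D}: delivery cost 126 + fixed 21 = 147.
Compare {A, C, F}: delivery cost 126 + fixed 22 = 148.
Compare {A, C, D, F}: delivery cost 126 + fixed 25 = 151.
All other subsets cost ≥ 147. Minimum total cost: 144.

144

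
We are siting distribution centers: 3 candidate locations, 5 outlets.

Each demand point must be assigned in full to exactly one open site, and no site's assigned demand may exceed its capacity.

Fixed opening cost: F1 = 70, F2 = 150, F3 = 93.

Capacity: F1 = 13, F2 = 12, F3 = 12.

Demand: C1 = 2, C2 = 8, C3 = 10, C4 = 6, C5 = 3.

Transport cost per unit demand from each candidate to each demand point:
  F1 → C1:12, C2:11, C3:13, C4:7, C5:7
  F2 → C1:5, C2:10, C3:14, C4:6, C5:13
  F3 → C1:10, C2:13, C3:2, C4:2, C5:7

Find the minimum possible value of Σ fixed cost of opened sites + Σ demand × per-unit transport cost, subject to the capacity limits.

Open {F1, F2, F3}; cheapest assignment that respects the capacities:
  F1 (cap 13, load 9): C4, C5 — cost 6×7 + 3×7 = 63
  F2 (cap 12, load 10): C1, C2 — cost 2×5 + 8×10 = 90
  F3 (cap 12, load 10): C3 — cost 10×2 = 20
  Shipping 173, fixed 313 → total 486.
  Any other capacity-feasible assignment to {F1, F2, F3} ships for at least 173.
Total demand is 29 and no other set of sites has combined capacity ≥ 29, so {F1, F2, F3} is the only feasible choice of open sites. Minimum: 486.

486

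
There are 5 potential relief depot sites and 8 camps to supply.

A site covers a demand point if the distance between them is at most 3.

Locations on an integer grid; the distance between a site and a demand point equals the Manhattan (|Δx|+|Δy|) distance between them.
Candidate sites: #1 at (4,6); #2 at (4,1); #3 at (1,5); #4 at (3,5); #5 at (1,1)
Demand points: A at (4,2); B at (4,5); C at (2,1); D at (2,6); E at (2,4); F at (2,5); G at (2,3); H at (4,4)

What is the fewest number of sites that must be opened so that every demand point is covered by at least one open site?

Coverage sets (demand points within 3 of each site):
  #1: {B, D, F, H}
  #2: {A, C, H}
  #3: {B, D, E, F, G}
  #4: {B, D, E, F, G, H}
  #5: {C, G}
No single site covers all 8 demand points.
But {#2, #3} covers everything, so the minimum is 2.

2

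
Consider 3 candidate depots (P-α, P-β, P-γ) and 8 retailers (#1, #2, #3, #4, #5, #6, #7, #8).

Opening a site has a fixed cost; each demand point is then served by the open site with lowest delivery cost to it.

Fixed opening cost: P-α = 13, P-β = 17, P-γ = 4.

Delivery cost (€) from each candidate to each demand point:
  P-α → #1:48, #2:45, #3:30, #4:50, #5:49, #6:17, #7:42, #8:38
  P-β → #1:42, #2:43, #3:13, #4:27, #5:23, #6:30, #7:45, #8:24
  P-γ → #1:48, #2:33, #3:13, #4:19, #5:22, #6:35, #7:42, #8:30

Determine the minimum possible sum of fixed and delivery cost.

Open {P-α, P-γ}: assign each demand point to its cheapest open site.
  #1→P-α 48, #2→P-γ 33, #3→P-γ 13, #4→P-γ 19, #5→P-γ 22, #6→P-α 17, #7→P-α 42, #8→P-γ 30
  delivery cost 224, fixed 17 → total 241.
Compare {P-γ}: delivery cost 242 + fixed 4 = 246.
Compare {P-β, P-γ}: delivery cost 225 + fixed 21 = 246.
Compare {P-α, P-β, P-γ}: delivery cost 212 + fixed 34 = 246.
All other subsets cost ≥ 246. Minimum total cost: 241.

241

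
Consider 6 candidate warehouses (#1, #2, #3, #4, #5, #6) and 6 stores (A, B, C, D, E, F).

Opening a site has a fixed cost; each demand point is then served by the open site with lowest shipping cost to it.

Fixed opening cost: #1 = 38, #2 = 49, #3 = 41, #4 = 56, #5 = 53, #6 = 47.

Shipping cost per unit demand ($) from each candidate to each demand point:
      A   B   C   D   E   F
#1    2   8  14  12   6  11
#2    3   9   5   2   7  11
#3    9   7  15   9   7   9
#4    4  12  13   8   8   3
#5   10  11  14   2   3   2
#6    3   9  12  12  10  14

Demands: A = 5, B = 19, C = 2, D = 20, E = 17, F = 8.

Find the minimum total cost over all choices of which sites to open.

Open {#1, #5}: assign each demand point to its cheapest open site.
  A→#1 5×2=10, B→#1 19×8=152, C→#1 2×14=28, D→#5 20×2=40, E→#5 17×3=51, F→#5 8×2=16
  shipping cost 297, fixed 91 → total 388.
Compare {#2, #5}: shipping cost 303 + fixed 102 = 405.
Compare {#3, #5}: shipping cost 313 + fixed 94 = 407.
Compare {#2, #3, #5}: shipping cost 265 + fixed 143 = 408.
All other subsets cost ≥ 405. Minimum total cost: 388.

388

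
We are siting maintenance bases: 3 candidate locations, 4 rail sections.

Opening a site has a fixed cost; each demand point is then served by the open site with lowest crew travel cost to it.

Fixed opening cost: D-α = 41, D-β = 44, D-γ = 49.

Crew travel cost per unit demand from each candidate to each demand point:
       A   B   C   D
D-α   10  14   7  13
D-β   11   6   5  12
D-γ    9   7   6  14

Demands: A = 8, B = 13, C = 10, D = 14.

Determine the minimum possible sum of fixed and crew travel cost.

428

Open {D-β}: assign each demand point to its cheapest open site.
  A→D-β 8×11=88, B→D-β 13×6=78, C→D-β 10×5=50, D→D-β 14×12=168
  crew travel cost 384, fixed 44 → total 428.
Compare {D-α, D-β}: crew travel cost 376 + fixed 85 = 461.
Compare {D-β, D-γ}: crew travel cost 368 + fixed 93 = 461.
Compare {D-γ}: crew travel cost 419 + fixed 49 = 468.
All other subsets cost ≥ 461. Minimum total cost: 428.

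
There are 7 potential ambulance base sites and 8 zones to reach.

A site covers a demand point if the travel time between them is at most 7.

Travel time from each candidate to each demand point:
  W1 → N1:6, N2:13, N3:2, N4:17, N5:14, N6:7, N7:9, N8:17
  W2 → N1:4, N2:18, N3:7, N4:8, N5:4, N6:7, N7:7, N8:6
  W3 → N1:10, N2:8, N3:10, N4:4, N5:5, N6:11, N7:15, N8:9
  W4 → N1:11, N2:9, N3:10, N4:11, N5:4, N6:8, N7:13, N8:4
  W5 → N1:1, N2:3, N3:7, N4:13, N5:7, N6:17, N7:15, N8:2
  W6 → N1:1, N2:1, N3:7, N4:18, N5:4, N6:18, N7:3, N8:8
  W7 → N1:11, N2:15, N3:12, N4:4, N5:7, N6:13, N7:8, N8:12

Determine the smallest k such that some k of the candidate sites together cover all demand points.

Coverage sets (demand points within 7 of each site):
  W1: {N1, N3, N6}
  W2: {N1, N3, N5, N6, N7, N8}
  W3: {N4, N5}
  W4: {N5, N8}
  W5: {N1, N2, N3, N5, N8}
  W6: {N1, N2, N3, N5, N7}
  W7: {N4, N5}
No 2 sites suffice: every size-2 union leaves at least one demand point uncovered.
But {W2, W3, W5} covers everything, so the minimum is 3.

3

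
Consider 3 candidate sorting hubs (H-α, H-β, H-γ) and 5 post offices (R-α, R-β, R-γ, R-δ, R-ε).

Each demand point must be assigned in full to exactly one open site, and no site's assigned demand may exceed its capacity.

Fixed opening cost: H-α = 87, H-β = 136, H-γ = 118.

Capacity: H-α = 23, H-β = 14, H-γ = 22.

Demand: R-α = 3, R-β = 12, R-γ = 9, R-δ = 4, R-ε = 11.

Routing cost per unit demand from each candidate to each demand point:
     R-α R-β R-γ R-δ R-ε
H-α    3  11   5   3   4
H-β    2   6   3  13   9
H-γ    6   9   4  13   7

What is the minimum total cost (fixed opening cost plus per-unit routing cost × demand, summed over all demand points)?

Open {H-α, H-γ}; cheapest assignment that respects the capacities:
  H-α (cap 23, load 18): R-α, R-δ, R-ε — cost 3×3 + 4×3 + 11×4 = 65
  H-γ (cap 22, load 21): R-β, R-γ — cost 12×9 + 9×4 = 144
  Shipping 209, fixed 205 → total 414.
  Any other capacity-feasible assignment to {H-α, H-γ} ships for at least 209.
Compare {H-α, H-β, H-γ}: its best feasible assignment gives total 514.
Every other set of open sites that can feasibly serve all demand totals ≥ 514 even under its best assignment. Minimum: 414.

414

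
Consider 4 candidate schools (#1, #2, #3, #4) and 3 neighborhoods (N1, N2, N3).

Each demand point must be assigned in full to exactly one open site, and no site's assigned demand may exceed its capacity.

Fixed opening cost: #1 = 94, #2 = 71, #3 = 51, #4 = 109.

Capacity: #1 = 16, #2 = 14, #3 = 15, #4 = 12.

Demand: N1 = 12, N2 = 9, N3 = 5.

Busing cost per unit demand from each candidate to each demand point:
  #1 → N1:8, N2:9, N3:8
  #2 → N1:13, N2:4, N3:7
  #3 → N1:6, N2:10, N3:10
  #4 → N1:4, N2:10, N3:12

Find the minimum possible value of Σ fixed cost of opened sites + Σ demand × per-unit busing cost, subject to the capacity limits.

Open {#2, #3}; cheapest assignment that respects the capacities:
  #2 (cap 14, load 14): N2, N3 — cost 9×4 + 5×7 = 71
  #3 (cap 15, load 12): N1 — cost 12×6 = 72
  Shipping 143, fixed 122 → total 265.
  Any other capacity-feasible assignment to {#2, #3} ships for at least 143.
Compare {#2, #4}: its best feasible assignment gives total 299.
Compare {#1, #2}: its best feasible assignment gives total 332.
Every other set of open sites that can feasibly serve all demand totals ≥ 299 even under its best assignment. Minimum: 265.

265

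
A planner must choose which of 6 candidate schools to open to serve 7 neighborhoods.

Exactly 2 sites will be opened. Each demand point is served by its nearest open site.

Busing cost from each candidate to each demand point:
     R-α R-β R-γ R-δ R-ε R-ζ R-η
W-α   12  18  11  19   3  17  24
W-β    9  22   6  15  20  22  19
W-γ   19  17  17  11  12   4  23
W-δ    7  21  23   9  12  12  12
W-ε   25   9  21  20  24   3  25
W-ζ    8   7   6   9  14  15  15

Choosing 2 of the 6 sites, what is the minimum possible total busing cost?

61

Open {W-γ, W-ζ}.
  R-α→W-ζ 8, R-β→W-ζ 7, R-γ→W-ζ 6, R-δ→W-ζ 9, R-ε→W-γ 12, R-ζ→W-γ 4, R-η→W-ζ 15  ⇒ total 61.
Compare {W-ε, W-ζ}: total 62.
Compare {W-α, W-ζ}: total 63.
No size-2 selection does better; minimum is 61.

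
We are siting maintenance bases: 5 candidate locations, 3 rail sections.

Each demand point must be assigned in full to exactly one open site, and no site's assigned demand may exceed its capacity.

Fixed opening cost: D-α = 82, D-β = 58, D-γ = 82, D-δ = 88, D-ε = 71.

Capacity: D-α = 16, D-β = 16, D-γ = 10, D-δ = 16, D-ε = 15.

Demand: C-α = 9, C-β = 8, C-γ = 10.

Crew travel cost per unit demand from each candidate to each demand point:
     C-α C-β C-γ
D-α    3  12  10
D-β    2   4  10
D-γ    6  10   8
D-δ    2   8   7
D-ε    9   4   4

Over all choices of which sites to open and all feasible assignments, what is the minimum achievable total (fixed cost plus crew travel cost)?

307

Open {D-β, D-δ, D-ε}; cheapest assignment that respects the capacities:
  D-β (cap 16, load 8): C-β — cost 8×4 = 32
  D-δ (cap 16, load 9): C-α — cost 9×2 = 18
  D-ε (cap 15, load 10): C-γ — cost 10×4 = 40
  Shipping 90, fixed 217 → total 307.
  Any other capacity-feasible assignment to {D-β, D-δ, D-ε} ships for at least 90.
Compare {D-α, D-β, D-ε}: its best feasible assignment gives total 310.
Compare {D-β, D-γ, D-ε}: its best feasible assignment gives total 337.
Every other set of open sites that can feasibly serve all demand totals ≥ 310 even under its best assignment. Minimum: 307.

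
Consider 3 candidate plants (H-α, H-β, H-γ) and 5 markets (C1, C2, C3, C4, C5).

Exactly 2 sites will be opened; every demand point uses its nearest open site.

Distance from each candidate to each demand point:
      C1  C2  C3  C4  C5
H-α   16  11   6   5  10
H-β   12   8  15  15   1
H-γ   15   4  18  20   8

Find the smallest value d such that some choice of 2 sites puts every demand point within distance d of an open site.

12

Open {H-α, H-β}.
  Farthest demand point is C1 at distance 12 (to H-β); all others are ≤ 12.
With {H-α, H-γ} the worst case is 15.
With {H-β, H-γ} the worst case is 15.
No size-2 selection achieves below 12.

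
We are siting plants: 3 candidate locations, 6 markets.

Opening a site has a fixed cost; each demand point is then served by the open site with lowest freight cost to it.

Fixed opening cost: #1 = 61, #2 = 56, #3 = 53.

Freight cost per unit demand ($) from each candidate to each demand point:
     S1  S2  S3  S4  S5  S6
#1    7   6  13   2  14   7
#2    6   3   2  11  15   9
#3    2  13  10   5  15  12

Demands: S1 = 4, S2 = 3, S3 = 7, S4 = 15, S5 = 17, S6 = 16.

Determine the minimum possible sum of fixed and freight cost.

544

Open {#1, #2}: assign each demand point to its cheapest open site.
  S1→#2 4×6=24, S2→#2 3×3=9, S3→#2 7×2=14, S4→#1 15×2=30, S5→#1 17×14=238, S6→#1 16×7=112
  freight cost 427, fixed 117 → total 544.
Compare {#1}: freight cost 517 + fixed 61 = 578.
Compare {#1, #2, #3}: freight cost 411 + fixed 170 = 581.
Compare {#1, #3}: freight cost 476 + fixed 114 = 590.
All other subsets cost ≥ 578. Minimum total cost: 544.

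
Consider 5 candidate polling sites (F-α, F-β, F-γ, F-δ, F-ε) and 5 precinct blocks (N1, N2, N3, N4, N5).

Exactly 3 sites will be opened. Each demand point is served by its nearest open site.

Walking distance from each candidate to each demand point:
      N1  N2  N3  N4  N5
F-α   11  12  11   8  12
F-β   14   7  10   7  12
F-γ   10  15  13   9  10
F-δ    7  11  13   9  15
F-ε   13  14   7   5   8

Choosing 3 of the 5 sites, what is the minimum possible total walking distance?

Open {F-β, F-δ, F-ε}.
  N1→F-δ 7, N2→F-β 7, N3→F-ε 7, N4→F-ε 5, N5→F-ε 8  ⇒ total 34.
Compare {F-β, F-γ, F-ε}: total 37.
Compare {F-α, F-β, F-ε}: total 38.
No size-3 selection does better; minimum is 34.

34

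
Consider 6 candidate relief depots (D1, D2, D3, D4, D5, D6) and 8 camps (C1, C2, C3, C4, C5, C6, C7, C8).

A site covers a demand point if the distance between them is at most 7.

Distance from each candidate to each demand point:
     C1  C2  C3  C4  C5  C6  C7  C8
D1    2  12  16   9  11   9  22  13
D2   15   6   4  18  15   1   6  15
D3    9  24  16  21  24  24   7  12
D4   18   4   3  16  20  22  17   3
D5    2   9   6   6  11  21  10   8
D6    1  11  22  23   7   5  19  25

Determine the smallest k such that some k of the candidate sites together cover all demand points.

Coverage sets (demand points within 7 of each site):
  D1: {C1}
  D2: {C2, C3, C6, C7}
  D3: {C7}
  D4: {C2, C3, C8}
  D5: {C1, C3, C4}
  D6: {C1, C5, C6}
No 3 sites suffice: every size-3 union leaves at least one demand point uncovered.
But {D2, D4, D5, D6} covers everything, so the minimum is 4.

4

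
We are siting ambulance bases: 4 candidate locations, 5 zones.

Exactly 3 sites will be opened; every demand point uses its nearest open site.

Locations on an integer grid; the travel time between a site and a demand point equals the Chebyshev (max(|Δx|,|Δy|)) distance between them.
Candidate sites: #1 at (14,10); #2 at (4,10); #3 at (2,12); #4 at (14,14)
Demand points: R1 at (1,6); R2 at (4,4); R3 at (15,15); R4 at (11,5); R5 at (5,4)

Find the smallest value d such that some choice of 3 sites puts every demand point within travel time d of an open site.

Open {#1, #2, #3}.
  Farthest demand point is R2 at travel time 6 (to #2); all others are ≤ 6.
With {#1, #2, #4} the worst case is 6.
With {#2, #3, #4} the worst case is 7.
No size-3 selection achieves below 6.

6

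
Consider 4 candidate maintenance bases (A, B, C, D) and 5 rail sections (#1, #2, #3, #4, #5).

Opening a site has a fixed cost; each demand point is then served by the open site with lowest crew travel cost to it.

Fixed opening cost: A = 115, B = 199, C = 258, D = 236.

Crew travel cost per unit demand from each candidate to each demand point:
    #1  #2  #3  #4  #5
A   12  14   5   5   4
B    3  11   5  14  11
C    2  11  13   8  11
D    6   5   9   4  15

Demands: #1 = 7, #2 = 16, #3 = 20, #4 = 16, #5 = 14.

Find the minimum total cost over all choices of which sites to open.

Open {A}: assign each demand point to its cheapest open site.
  #1→A 7×12=84, #2→A 16×14=224, #3→A 20×5=100, #4→A 16×5=80, #5→A 14×4=56
  crew travel cost 544, fixed 115 → total 659.
Compare {A, D}: crew travel cost 342 + fixed 351 = 693.
Compare {A, B}: crew travel cost 433 + fixed 314 = 747.
Compare {A, C}: crew travel cost 426 + fixed 373 = 799.
All other subsets cost ≥ 693. Minimum total cost: 659.

659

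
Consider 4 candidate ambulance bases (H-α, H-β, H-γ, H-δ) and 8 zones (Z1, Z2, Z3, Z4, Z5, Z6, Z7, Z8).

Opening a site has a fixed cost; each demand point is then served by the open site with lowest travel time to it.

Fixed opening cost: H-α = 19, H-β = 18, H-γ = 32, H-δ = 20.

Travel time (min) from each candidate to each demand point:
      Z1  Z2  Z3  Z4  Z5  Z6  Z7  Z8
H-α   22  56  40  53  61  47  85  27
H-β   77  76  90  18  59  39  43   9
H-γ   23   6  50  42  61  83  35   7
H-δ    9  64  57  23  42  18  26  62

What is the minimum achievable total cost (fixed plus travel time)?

Open {H-γ, H-δ}: assign each demand point to its cheapest open site.
  Z1→H-δ 9, Z2→H-γ 6, Z3→H-γ 50, Z4→H-δ 23, Z5→H-δ 42, Z6→H-δ 18, Z7→H-δ 26, Z8→H-γ 7
  travel time 181, fixed 52 → total 233.
Compare {H-α, H-γ, H-δ}: travel time 171 + fixed 71 = 242.
Compare {H-β, H-γ, H-δ}: travel time 176 + fixed 70 = 246.
Compare {H-α, H-β, H-γ, H-δ}: travel time 166 + fixed 89 = 255.
All other subsets cost ≥ 242. Minimum total cost: 233.

233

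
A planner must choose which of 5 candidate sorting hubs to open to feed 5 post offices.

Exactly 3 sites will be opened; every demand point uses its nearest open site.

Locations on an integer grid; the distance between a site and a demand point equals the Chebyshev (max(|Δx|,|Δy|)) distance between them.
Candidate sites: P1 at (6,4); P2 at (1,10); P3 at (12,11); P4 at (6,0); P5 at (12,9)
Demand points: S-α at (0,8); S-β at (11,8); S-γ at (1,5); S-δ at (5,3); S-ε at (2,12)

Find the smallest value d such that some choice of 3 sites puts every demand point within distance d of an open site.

5

Open {P1, P2, P3}.
  Farthest demand point is S-γ at distance 5 (to P1); all others are ≤ 5.
With {P1, P2, P4} the worst case is 5.
With {P1, P2, P5} the worst case is 5.
No size-3 selection achieves below 5.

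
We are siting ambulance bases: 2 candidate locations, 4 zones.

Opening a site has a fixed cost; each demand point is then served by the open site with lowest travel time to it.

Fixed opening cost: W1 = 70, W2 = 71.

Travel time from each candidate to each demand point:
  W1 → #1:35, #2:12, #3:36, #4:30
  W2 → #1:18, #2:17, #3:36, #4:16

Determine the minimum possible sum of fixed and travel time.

Open {W2}: assign each demand point to its cheapest open site.
  #1→W2 18, #2→W2 17, #3→W2 36, #4→W2 16
  travel time 87, fixed 71 → total 158.
Compare {W1}: travel time 113 + fixed 70 = 183.
Compare {W1, W2}: travel time 82 + fixed 141 = 223.

158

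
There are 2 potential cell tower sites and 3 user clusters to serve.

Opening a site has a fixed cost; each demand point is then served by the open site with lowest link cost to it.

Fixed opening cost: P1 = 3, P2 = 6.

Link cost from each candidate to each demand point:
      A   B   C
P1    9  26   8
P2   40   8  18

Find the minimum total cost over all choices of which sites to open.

Open {P1, P2}: assign each demand point to its cheapest open site.
  A→P1 9, B→P2 8, C→P1 8
  link cost 25, fixed 9 → total 34.
Compare {P1}: link cost 43 + fixed 3 = 46.
Compare {P2}: link cost 66 + fixed 6 = 72.

34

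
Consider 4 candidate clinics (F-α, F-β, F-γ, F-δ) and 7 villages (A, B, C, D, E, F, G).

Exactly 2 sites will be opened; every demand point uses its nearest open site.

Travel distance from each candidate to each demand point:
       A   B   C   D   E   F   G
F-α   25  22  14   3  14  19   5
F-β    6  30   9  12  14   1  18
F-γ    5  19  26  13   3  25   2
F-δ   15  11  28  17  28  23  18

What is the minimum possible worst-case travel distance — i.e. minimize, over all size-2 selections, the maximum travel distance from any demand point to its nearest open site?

Open {F-β, F-δ}.
  Farthest demand point is G at travel distance 18 (to F-β); all others are ≤ 18.
With {F-α, F-γ} the worst case is 19.
With {F-α, F-δ} the worst case is 19.
No size-2 selection achieves below 18.

18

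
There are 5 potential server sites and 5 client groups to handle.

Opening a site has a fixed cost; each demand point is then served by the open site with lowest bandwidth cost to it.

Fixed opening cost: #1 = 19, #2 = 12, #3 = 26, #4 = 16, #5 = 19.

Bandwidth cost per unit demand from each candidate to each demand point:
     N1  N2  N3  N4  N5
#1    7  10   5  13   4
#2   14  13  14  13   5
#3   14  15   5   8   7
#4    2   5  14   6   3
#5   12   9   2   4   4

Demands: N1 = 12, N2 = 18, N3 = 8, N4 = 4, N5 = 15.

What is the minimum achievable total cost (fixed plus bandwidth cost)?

226

Open {#4, #5}: assign each demand point to its cheapest open site.
  N1→#4 12×2=24, N2→#4 18×5=90, N3→#5 8×2=16, N4→#5 4×4=16, N5→#4 15×3=45
  bandwidth cost 191, fixed 35 → total 226.
Compare {#2, #4, #5}: bandwidth cost 191 + fixed 47 = 238.
Compare {#1, #4, #5}: bandwidth cost 191 + fixed 54 = 245.
Compare {#3, #4, #5}: bandwidth cost 191 + fixed 61 = 252.
All other subsets cost ≥ 238. Minimum total cost: 226.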